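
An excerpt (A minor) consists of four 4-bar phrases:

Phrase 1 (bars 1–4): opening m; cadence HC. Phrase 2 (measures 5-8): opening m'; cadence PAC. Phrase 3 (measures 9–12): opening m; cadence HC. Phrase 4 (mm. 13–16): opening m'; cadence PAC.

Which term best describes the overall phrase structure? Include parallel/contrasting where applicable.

The cadence pattern HC–PAC–HC–PAC is weak–strong twice, and phrases 3–4 restate phrases 1–2: a period heard twice, not a double period (which would end weakly at phrase 2).

repeated period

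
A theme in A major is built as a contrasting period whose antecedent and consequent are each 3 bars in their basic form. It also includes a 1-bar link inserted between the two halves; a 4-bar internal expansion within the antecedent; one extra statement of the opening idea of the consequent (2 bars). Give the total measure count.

Basic contrasting period: 3 + 3 = 6 bars.
6 (basic form) + 1 (link) + 4 (internal expansion) + 2 (extra statement) = 13.

13 measures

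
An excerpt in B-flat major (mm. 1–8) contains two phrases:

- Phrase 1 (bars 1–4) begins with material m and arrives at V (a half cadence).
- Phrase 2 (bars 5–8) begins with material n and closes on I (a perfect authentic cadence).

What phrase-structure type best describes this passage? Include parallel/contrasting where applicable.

Phrase 1 ends with a half cadence (weaker) and phrase 2 with a perfect authentic cadence (stronger): antecedent + consequent = a period.
The two phrases open with different material (m / n), so the period is contrasting.

contrasting period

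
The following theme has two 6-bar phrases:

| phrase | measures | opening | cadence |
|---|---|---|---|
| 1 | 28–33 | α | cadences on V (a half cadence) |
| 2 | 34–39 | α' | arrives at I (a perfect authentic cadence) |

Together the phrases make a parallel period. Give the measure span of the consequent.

The phrase ending with the weaker cadence (half cadence) is the antecedent; the one ending more conclusively (perfect authentic cadence) is the consequent. The consequent is measures 34–39.

measures 34–39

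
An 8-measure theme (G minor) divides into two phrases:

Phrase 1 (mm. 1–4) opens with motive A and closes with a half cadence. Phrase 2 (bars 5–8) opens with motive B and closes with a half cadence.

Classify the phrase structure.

The second phrase closes with a half cadence, which is not stronger than the first phrase's half cadence; without a weak→strong cadential pair there is no antecedent–consequent relationship, so this is a phrase group rather than a period.

phrase group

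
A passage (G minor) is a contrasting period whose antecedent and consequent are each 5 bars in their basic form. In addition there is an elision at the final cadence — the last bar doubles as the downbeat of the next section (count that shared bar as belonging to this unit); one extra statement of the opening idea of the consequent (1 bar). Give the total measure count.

Basic contrasting period: 5 + 5 = 10 bars.
10 (basic form) + 1 (extra statement) = 11.
The elision shares a bar with the next section but does not change this unit's count.

11 measures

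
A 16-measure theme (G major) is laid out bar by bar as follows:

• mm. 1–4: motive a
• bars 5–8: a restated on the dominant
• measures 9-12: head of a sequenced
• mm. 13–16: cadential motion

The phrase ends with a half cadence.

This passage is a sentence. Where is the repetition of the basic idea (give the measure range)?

measures 5–8

The presentation of a sentence is the basic idea (mm. 1-4) plus its repetition (mm. 5–8); the repetition of the basic idea is therefore mm. 5–8.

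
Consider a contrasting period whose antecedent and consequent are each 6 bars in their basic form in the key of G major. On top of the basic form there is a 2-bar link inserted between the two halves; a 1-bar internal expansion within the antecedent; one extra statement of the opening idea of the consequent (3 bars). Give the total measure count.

18 measures

Basic contrasting period: 6 + 6 = 12 bars.
12 (basic form) + 2 (link) + 1 (internal expansion) + 3 (extra statement) = 18.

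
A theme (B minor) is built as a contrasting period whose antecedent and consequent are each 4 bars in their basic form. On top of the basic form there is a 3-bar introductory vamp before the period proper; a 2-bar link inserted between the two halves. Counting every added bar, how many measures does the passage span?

Basic contrasting period: 4 + 4 = 8 bars.
8 (basic form) + 3 (introduction) + 2 (link) = 13.

13 measures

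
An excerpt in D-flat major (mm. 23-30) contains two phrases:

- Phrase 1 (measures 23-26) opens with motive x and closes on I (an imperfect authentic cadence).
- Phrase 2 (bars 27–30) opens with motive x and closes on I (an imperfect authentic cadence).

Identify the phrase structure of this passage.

repeated phrase

Both phrases have the same opening (x) and the same cadence (imperfect authentic cadence): the second is a restatement, not a consequent, so this is a repeated phrase rather than a period.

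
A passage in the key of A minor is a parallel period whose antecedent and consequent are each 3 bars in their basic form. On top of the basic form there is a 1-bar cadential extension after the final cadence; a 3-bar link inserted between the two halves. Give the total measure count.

10 measures

Basic parallel period: 3 + 3 = 6 bars.
6 (basic form) + 1 (cadential extension) + 3 (link) = 10.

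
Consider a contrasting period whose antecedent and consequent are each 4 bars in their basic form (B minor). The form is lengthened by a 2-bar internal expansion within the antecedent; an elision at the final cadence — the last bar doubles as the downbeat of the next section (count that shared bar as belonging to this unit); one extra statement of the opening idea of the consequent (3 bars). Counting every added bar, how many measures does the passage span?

Basic contrasting period: 4 + 4 = 8 bars.
8 (basic form) + 2 (internal expansion) + 3 (extra statement) = 13.
The elision shares a bar with the next section but does not change this unit's count.

13 measures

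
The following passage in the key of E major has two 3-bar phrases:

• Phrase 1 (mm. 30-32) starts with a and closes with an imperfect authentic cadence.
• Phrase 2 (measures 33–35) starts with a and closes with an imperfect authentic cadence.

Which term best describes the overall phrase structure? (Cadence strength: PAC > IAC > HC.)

Both phrases have the same opening (a) and the same cadence (imperfect authentic cadence): the second is a restatement, not a consequent, so this is a repeated phrase rather than a period.

repeated phrase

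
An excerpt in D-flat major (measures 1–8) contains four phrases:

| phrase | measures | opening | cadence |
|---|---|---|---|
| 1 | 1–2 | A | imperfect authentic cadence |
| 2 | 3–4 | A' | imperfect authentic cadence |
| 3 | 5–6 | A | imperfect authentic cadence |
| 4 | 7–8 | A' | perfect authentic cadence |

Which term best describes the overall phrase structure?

parallel double period

Four phrases in two halves: the first half (measures 1–4) ends with an imperfect authentic cadence, the second (mm. 5-8) with a perfect authentic cadence — a large antecedent–consequent pair, i.e. a double period.
Phrase 3 begins with the same material as phrase 1, making it parallel.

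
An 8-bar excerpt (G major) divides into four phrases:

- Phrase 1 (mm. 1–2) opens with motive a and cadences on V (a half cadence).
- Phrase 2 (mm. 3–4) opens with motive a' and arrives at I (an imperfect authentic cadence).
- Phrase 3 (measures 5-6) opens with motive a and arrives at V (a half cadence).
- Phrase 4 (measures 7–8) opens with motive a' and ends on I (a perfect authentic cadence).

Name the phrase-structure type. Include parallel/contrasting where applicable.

Four phrases in two halves: the first half (mm. 1-4) ends with an imperfect authentic cadence, the second (bars 5-8) with a perfect authentic cadence — a large antecedent–consequent pair, i.e. a double period.
Phrase 3 begins with the same material as phrase 1, making it parallel.

parallel double period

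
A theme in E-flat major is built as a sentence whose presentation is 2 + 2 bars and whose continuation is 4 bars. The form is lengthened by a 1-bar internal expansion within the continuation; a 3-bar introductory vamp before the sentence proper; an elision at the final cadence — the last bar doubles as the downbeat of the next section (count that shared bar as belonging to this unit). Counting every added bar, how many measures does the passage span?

12 measures

Basic sentence: 2 + 2 + 4 = 8 bars.
8 (basic form) + 1 (internal expansion) + 3 (introduction) = 12.
The elision shares a bar with the next section but does not change this unit's count.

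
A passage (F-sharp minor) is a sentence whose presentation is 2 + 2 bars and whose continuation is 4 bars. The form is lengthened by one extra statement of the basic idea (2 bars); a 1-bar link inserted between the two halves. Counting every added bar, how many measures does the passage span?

11 measures

Basic sentence: 2 + 2 + 4 = 8 bars.
8 (basic form) + 2 (extra statement) + 1 (link) = 11.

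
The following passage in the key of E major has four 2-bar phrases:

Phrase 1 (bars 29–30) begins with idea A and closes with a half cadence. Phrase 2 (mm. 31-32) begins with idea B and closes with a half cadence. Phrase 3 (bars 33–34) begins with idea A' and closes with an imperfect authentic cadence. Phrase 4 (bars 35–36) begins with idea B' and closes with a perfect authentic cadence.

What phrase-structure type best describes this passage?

parallel double period

Four phrases in two halves: the first half (mm. 29-32) ends with a half cadence, the second (mm. 33–36) with a perfect authentic cadence — a large antecedent–consequent pair, i.e. a double period.
Phrase 3 begins with the same material as phrase 1, making it parallel.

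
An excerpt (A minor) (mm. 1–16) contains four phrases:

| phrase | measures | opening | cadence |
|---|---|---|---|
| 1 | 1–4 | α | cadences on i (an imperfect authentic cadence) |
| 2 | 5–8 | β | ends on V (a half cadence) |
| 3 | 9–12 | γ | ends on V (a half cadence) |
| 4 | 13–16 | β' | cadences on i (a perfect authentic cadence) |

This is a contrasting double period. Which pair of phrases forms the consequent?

In a double period the first pair of phrases (ending half cadence) is the large antecedent and the second pair (ending perfect authentic cadence) is the large consequent; the consequent is phrases 3 and 4.

phrases 3 and 4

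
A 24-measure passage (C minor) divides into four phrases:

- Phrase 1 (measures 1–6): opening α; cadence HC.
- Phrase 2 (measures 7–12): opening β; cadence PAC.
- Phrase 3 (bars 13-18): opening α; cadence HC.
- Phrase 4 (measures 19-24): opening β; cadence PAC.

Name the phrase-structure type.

The cadence pattern HC–PAC–HC–PAC is weak–strong twice, and phrases 3–4 restate phrases 1–2: a period heard twice, not a double period (which would end weakly at phrase 2).

repeated period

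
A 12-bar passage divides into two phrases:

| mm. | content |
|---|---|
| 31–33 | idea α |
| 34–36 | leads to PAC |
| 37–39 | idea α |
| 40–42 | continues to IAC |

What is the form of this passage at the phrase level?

phrase group

The second phrase closes with an imperfect authentic cadence, which is not stronger than the first phrase's perfect authentic cadence; without a weak→strong cadential pair there is no antecedent–consequent relationship, so this is a phrase group rather than a period.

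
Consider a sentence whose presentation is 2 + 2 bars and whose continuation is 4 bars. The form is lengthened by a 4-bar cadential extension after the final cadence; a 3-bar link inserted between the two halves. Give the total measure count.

15 measures

Basic sentence: 2 + 2 + 4 = 8 bars.
8 (basic form) + 4 (cadential extension) + 3 (link) = 15.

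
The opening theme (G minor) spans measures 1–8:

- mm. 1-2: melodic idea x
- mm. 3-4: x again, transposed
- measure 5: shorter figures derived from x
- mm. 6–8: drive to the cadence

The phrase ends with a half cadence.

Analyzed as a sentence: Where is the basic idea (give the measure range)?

The presentation of a sentence is the basic idea (mm. 1–2) plus its repetition (mm. 3–4); the basic idea is therefore mm. 1–2.

measures 1–2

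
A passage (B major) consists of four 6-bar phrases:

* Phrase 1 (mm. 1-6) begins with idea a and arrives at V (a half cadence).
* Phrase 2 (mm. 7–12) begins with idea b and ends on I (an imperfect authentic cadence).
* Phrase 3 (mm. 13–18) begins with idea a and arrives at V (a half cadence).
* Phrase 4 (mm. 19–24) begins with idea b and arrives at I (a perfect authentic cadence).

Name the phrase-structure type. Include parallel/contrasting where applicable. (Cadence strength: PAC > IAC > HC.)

Four phrases in two halves: the first half (bars 1-12) ends with an imperfect authentic cadence, the second (measures 13–24) with a perfect authentic cadence — a large antecedent–consequent pair, i.e. a double period.
Phrase 3 begins with the same material as phrase 1, making it parallel.

parallel double period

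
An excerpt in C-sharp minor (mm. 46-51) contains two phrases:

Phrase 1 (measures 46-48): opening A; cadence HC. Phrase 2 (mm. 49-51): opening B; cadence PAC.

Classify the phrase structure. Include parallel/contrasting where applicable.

contrasting period

Phrase 1 ends with a half cadence (weaker) and phrase 2 with a perfect authentic cadence (stronger): antecedent + consequent = a period.
The two phrases open with different material (A / B), so the period is contrasting.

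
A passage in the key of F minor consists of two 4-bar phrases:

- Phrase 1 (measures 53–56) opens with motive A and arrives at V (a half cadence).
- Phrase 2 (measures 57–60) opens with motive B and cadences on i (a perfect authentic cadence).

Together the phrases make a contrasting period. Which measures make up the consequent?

measures 57–60

The phrase ending with the weaker cadence (half cadence) is the antecedent; the one ending more conclusively (perfect authentic cadence) is the consequent. The consequent is measures 57–60.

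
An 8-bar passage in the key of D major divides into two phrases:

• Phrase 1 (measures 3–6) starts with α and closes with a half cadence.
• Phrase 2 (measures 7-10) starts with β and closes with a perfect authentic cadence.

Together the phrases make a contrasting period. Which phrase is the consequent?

The phrase ending with the weaker cadence (half cadence) is the antecedent; the one ending more conclusively (perfect authentic cadence) is the consequent. The consequent is phrase 2.

phrase 2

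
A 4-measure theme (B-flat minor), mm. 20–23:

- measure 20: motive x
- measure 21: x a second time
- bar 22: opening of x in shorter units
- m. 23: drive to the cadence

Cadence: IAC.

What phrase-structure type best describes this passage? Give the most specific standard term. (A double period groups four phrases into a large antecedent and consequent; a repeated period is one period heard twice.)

Basic idea (m. 20) + its repetition (bar 21) form the presentation; fragmentation and cadence (bars 22-23) form the continuation — the 4-bar whole is a sentence.

sentence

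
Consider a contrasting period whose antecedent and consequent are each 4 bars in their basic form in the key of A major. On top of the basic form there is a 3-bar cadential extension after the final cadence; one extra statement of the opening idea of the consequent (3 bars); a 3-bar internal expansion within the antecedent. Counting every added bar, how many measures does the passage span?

Basic contrasting period: 4 + 4 = 8 bars.
8 (basic form) + 3 (cadential extension) + 3 (extra statement) + 3 (internal expansion) = 17.

17 measures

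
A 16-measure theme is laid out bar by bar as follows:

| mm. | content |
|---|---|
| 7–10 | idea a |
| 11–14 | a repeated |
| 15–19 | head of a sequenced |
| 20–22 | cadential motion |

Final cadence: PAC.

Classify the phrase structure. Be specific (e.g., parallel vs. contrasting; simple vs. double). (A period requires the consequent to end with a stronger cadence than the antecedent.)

Basic idea (measures 7–10) + its repetition (bars 11–14) form the presentation; fragmentation and cadence (bars 15–22) form the continuation — the 16-bar whole is a sentence.

sentence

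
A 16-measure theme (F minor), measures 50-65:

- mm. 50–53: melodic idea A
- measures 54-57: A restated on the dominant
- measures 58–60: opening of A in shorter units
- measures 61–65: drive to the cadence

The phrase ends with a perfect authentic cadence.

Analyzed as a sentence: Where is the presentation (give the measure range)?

The presentation of a sentence is the basic idea (measures 50–53) plus its repetition (mm. 54-57); the presentation is therefore bars 50-57.

measures 50–57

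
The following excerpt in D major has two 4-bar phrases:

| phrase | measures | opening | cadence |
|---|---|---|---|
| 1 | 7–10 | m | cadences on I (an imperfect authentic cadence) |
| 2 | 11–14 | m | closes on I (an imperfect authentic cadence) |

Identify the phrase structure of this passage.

repeated phrase

Both phrases have the same opening (m) and the same cadence (imperfect authentic cadence): the second is a restatement, not a consequent, so this is a repeated phrase rather than a period.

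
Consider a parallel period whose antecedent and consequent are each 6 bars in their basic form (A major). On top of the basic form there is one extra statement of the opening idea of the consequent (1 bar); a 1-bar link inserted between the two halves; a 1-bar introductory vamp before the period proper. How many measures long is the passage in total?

15 measures

Basic parallel period: 6 + 6 = 12 bars.
12 (basic form) + 1 (extra statement) + 1 (link) + 1 (introduction) = 15.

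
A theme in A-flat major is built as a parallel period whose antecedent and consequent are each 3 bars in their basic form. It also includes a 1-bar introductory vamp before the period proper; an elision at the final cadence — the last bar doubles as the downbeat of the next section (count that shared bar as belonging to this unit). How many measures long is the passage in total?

Basic parallel period: 3 + 3 = 6 bars.
6 (basic form) + 1 (introduction) = 7.
The elision shares a bar with the next section but does not change this unit's count.

7 measures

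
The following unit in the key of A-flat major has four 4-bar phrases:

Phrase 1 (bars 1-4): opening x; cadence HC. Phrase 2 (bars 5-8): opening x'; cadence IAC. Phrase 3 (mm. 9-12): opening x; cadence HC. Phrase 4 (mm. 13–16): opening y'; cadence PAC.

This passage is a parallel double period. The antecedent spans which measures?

measures 1–8

In a double period the four phrases pair into a large antecedent (phrases 1–2, ending imperfect authentic cadence) and a large consequent (phrases 3–4, ending perfect authentic cadence). The antecedent spans mm. 1–8.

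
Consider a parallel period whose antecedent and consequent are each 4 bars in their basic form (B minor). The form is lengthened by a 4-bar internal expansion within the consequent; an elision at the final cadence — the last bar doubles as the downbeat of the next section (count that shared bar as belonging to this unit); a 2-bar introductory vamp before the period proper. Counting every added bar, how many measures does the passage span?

Basic parallel period: 4 + 4 = 8 bars.
8 (basic form) + 4 (internal expansion) + 2 (introduction) = 14.
The elision shares a bar with the next section but does not change this unit's count.

14 measures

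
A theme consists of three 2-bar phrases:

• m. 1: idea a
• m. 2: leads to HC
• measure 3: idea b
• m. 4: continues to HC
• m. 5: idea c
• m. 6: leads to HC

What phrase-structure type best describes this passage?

The final phrase closes with a half cadence, which is not stronger than the preceding half cadence; the 3 phrases lack an overall antecedent–consequent design and so form a phrase group.

phrase group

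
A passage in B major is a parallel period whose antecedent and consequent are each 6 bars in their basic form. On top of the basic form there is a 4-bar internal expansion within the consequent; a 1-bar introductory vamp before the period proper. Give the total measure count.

Basic parallel period: 6 + 6 = 12 bars.
12 (basic form) + 4 (internal expansion) + 1 (introduction) = 17.

17 measures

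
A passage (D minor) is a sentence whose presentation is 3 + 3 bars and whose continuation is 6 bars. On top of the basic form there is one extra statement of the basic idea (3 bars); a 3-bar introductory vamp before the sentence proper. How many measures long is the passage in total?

18 measures

Basic sentence: 3 + 3 + 6 = 12 bars.
12 (basic form) + 3 (extra statement) + 3 (introduction) = 18.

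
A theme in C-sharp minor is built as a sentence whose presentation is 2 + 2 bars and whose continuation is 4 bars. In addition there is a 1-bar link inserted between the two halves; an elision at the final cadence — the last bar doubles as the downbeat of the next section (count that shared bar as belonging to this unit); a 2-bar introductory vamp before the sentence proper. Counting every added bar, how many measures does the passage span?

11 measures

Basic sentence: 2 + 2 + 4 = 8 bars.
8 (basic form) + 1 (link) + 2 (introduction) = 11.
The elision shares a bar with the next section but does not change this unit's count.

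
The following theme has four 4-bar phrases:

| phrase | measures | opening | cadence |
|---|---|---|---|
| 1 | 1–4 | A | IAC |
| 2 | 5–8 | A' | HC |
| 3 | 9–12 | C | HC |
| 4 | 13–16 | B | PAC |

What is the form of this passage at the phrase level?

Four phrases in two halves: the first half (mm. 1–8) ends with a half cadence, the second (bars 9-16) with a perfect authentic cadence — a large antecedent–consequent pair, i.e. a double period.
Phrase 3 begins with different material from phrase 1, making it contrasting.

contrasting double period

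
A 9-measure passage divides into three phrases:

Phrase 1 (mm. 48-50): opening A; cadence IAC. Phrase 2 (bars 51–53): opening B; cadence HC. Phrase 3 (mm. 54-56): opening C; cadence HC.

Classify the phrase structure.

phrase group

The final phrase closes with a half cadence, which is not stronger than the preceding half cadence; the 3 phrases lack an overall antecedent–consequent design and so form a phrase group.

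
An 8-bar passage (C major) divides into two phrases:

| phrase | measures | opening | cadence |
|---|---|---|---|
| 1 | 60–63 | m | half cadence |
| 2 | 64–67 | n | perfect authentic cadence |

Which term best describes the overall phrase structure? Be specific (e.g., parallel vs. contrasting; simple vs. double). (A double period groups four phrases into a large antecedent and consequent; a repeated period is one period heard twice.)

contrasting period

Phrase 1 ends with a half cadence (weaker) and phrase 2 with a perfect authentic cadence (stronger): antecedent + consequent = a period.
The two phrases open with different material (m / n), so the period is contrasting.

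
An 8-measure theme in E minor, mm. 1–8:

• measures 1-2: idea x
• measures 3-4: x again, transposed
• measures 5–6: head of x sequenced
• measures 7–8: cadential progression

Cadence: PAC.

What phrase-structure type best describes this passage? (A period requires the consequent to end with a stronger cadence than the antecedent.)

Basic idea (mm. 1–2) + its repetition (mm. 3–4) form the presentation; fragmentation and cadence (measures 5–8) form the continuation — the 8-bar whole is a sentence.

sentence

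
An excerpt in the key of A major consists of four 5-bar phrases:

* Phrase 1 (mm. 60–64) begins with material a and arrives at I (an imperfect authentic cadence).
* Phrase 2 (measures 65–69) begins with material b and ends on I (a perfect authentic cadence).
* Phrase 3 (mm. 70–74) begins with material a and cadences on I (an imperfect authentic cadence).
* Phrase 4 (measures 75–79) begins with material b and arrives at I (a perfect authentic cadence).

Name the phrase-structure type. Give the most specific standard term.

repeated period

The cadence pattern IAC–PAC–IAC–PAC is weak–strong twice, and phrases 3–4 restate phrases 1–2: a period heard twice, not a double period (which would end weakly at phrase 2).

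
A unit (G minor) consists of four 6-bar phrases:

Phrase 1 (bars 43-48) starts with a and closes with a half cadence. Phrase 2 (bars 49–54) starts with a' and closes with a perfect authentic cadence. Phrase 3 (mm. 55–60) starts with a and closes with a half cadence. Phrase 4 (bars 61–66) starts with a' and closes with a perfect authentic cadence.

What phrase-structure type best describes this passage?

repeated period

The cadence pattern HC–PAC–HC–PAC is weak–strong twice, and phrases 3–4 restate phrases 1–2: a period heard twice, not a double period (which would end weakly at phrase 2).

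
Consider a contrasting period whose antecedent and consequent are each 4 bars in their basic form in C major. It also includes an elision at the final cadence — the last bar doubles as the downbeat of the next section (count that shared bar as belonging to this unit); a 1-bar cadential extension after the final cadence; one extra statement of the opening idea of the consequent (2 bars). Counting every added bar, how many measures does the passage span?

Basic contrasting period: 4 + 4 = 8 bars.
8 (basic form) + 1 (cadential extension) + 2 (extra statement) = 11.
The elision shares a bar with the next section but does not change this unit's count.

11 measures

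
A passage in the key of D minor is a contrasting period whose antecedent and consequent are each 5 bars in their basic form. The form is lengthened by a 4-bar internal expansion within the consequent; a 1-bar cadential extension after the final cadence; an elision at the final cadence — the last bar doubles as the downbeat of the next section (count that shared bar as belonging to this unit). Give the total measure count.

Basic contrasting period: 5 + 5 = 10 bars.
10 (basic form) + 4 (internal expansion) + 1 (cadential extension) = 15.
The elision shares a bar with the next section but does not change this unit's count.

15 measures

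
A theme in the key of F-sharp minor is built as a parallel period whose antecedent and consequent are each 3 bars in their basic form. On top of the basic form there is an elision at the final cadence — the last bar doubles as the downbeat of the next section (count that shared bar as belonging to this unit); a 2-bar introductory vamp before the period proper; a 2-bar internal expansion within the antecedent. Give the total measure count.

10 measures

Basic parallel period: 3 + 3 = 6 bars.
6 (basic form) + 2 (introduction) + 2 (internal expansion) = 10.
The elision shares a bar with the next section but does not change this unit's count.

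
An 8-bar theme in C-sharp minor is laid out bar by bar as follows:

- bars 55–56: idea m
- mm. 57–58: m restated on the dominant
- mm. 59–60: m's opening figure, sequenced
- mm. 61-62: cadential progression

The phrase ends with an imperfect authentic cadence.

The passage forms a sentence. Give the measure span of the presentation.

measures 55–58

The presentation of a sentence is the basic idea (measures 55–56) plus its repetition (measures 57-58); the presentation is therefore bars 55–58.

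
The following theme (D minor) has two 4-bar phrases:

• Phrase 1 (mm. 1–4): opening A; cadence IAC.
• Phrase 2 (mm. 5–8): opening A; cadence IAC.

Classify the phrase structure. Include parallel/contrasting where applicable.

Both phrases have the same opening (A) and the same cadence (imperfect authentic cadence): the second is a restatement, not a consequent, so this is a repeated phrase rather than a period.

repeated phrase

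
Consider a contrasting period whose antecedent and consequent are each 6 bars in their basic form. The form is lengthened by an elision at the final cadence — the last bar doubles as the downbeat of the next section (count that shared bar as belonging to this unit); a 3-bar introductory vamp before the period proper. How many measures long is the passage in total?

15 measures

Basic contrasting period: 6 + 6 = 12 bars.
12 (basic form) + 3 (introduction) = 15.
The elision shares a bar with the next section but does not change this unit's count.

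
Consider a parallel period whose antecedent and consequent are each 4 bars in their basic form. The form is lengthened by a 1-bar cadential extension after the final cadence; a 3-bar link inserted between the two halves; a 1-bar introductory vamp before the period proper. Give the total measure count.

13 measures

Basic parallel period: 4 + 4 = 8 bars.
8 (basic form) + 1 (cadential extension) + 3 (link) + 1 (introduction) = 13.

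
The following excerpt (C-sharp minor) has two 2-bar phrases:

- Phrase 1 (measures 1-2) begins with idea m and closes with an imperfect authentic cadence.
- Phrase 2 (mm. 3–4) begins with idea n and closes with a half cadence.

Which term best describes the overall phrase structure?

The second phrase closes with a half cadence, which is not stronger than the first phrase's imperfect authentic cadence; without a weak→strong cadential pair there is no antecedent–consequent relationship, so this is a phrase group rather than a period.

phrase group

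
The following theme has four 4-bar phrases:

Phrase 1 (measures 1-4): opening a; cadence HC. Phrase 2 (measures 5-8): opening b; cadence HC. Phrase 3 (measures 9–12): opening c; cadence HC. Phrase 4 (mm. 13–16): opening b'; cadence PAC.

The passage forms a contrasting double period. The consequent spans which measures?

measures 9–16

In a double period the four phrases pair into a large antecedent (phrases 1–2, ending half cadence) and a large consequent (phrases 3–4, ending perfect authentic cadence). The consequent spans bars 9–16.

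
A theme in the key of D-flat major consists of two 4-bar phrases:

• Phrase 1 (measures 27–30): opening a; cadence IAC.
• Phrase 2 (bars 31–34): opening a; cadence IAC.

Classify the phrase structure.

repeated phrase

Both phrases have the same opening (a) and the same cadence (imperfect authentic cadence): the second is a restatement, not a consequent, so this is a repeated phrase rather than a period.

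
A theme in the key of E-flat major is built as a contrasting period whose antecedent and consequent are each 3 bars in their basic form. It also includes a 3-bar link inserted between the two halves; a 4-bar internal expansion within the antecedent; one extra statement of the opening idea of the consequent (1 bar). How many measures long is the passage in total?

Basic contrasting period: 3 + 3 = 6 bars.
6 (basic form) + 3 (link) + 4 (internal expansion) + 1 (extra statement) = 14.

14 measures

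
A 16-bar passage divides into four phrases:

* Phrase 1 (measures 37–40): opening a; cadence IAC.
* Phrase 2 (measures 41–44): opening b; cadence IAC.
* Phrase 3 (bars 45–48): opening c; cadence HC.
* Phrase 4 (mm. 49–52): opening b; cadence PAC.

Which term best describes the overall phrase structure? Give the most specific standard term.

contrasting double period

Four phrases in two halves: the first half (bars 37-44) ends with an imperfect authentic cadence, the second (mm. 45–52) with a perfect authentic cadence — a large antecedent–consequent pair, i.e. a double period.
Phrase 3 begins with different material from phrase 1, making it contrasting.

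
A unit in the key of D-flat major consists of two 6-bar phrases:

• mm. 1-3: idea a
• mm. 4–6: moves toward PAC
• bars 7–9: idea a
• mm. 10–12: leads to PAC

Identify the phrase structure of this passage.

Both phrases have the same opening (a) and the same cadence (perfect authentic cadence): the second is a restatement, not a consequent, so this is a repeated phrase rather than a period.

repeated phrase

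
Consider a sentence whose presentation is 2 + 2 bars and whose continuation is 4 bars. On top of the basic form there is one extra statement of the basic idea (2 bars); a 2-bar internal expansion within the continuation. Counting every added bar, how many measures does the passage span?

12 measures

Basic sentence: 2 + 2 + 4 = 8 bars.
8 (basic form) + 2 (extra statement) + 2 (internal expansion) = 12.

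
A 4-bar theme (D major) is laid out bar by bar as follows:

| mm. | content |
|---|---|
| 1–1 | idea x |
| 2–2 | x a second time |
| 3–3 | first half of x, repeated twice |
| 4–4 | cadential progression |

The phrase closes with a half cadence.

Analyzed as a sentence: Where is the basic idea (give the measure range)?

The presentation of a sentence is the basic idea (m. 1) plus its repetition (m. 2); the basic idea is therefore m. 1.

measures 1–1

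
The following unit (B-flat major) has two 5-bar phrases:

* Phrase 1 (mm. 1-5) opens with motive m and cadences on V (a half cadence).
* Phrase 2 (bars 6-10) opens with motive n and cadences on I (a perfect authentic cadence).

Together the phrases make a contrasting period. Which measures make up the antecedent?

measures 1–5

The phrase ending with the weaker cadence (half cadence) is the antecedent; the one ending more conclusively (perfect authentic cadence) is the consequent. The antecedent is measures 1–5.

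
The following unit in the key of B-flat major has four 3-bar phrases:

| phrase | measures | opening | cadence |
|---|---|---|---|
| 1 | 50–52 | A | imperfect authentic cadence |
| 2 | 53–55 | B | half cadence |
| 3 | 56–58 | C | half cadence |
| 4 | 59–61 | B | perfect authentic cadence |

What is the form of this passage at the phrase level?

Four phrases in two halves: the first half (measures 50–55) ends with a half cadence, the second (bars 56–61) with a perfect authentic cadence — a large antecedent–consequent pair, i.e. a double period.
Phrase 3 begins with different material from phrase 1, making it contrasting.

contrasting double period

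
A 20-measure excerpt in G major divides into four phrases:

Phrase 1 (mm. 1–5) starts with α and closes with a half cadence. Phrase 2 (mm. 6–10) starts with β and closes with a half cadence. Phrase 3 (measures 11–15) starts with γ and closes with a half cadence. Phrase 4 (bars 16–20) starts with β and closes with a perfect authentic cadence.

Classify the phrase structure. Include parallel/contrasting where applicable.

Four phrases in two halves: the first half (bars 1–10) ends with a half cadence, the second (bars 11–20) with a perfect authentic cadence — a large antecedent–consequent pair, i.e. a double period.
Phrase 3 begins with different material from phrase 1, making it contrasting.

contrasting double period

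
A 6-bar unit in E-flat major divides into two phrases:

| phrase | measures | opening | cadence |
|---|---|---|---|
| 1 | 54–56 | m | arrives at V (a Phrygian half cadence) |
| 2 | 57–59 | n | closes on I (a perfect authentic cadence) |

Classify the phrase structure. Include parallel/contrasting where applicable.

Phrase 1 ends with a Phrygian half cadence (weaker) and phrase 2 with a perfect authentic cadence (stronger): antecedent + consequent = a period.
The two phrases open with different material (m / n), so the period is contrasting.

contrasting period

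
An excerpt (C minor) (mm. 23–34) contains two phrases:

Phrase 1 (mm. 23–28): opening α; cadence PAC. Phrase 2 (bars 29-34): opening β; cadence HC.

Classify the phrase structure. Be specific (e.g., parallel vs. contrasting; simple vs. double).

phrase group

The second phrase closes with a half cadence, which is not stronger than the first phrase's perfect authentic cadence; without a weak→strong cadential pair there is no antecedent–consequent relationship, so this is a phrase group rather than a period.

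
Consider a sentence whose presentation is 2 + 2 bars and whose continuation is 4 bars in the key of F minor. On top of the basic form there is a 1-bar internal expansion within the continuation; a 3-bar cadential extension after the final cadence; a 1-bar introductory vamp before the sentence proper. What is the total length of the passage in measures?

Basic sentence: 2 + 2 + 4 = 8 bars.
8 (basic form) + 1 (internal expansion) + 3 (cadential extension) + 1 (introduction) = 13.

13 measures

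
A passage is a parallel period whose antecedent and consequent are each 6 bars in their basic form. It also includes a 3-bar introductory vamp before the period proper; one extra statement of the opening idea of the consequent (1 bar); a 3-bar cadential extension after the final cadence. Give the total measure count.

Basic parallel period: 6 + 6 = 12 bars.
12 (basic form) + 3 (introduction) + 1 (extra statement) + 3 (cadential extension) = 19.

19 measures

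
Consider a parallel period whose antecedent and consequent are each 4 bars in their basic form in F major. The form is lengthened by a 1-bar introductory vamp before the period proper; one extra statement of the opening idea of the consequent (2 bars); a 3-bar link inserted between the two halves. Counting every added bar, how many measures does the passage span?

Basic parallel period: 4 + 4 = 8 bars.
8 (basic form) + 1 (introduction) + 2 (extra statement) + 3 (link) = 14.

14 measures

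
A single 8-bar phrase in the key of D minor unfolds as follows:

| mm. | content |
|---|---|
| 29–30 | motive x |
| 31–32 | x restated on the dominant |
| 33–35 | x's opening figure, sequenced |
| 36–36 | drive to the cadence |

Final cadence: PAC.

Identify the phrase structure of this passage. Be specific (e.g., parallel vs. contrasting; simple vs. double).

sentence

Basic idea (measures 29–30) + its repetition (bars 31–32) form the presentation; fragmentation and cadence (mm. 33–36) form the continuation — the 8-bar whole is a sentence.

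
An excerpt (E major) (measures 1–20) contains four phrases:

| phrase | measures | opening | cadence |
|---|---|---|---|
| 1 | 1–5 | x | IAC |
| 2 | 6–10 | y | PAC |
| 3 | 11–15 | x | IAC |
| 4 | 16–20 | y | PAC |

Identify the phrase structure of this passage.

repeated period

The cadence pattern IAC–PAC–IAC–PAC is weak–strong twice, and phrases 3–4 restate phrases 1–2: a period heard twice, not a double period (which would end weakly at phrase 2).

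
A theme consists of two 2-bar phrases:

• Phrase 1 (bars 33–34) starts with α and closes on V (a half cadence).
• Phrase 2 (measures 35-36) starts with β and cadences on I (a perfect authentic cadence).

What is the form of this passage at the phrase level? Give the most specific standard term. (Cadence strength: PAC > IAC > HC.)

Phrase 1 ends with a half cadence (weaker) and phrase 2 with a perfect authentic cadence (stronger): antecedent + consequent = a period.
The two phrases open with different material (α / β), so the period is contrasting.

contrasting period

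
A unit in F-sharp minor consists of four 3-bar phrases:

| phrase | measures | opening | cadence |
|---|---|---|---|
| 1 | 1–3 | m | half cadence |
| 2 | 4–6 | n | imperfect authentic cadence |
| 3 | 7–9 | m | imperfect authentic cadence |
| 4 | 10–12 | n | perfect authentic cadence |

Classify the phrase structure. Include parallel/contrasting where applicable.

parallel double period

Four phrases in two halves: the first half (mm. 1–6) ends with an imperfect authentic cadence, the second (bars 7–12) with a perfect authentic cadence — a large antecedent–consequent pair, i.e. a double period.
Phrase 3 begins with the same material as phrase 1, making it parallel.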